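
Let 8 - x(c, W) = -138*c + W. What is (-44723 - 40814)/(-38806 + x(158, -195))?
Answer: 85537/16799 ≈ 5.0918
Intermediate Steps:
x(c, W) = 8 - W + 138*c (x(c, W) = 8 - (-138*c + W) = 8 - (W - 138*c) = 8 + (-W + 138*c) = 8 - W + 138*c)
(-44723 - 40814)/(-38806 + x(158, -195)) = (-44723 - 40814)/(-38806 + (8 - 1*(-195) + 138*158)) = -85537/(-38806 + (8 + 195 + 21804)) = -85537/(-38806 + 22007) = -85537/(-16799) = -85537*(-1/16799) = 85537/16799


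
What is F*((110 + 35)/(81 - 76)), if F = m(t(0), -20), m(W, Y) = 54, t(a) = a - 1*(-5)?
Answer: 1566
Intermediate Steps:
t(a) = 5 + a (t(a) = a + 5 = 5 + a)
F = 54
F*((110 + 35)/(81 - 76)) = 54*((110 + 35)/(81 - 76)) = 54*(145/5) = 54*(145*(⅕)) = 54*29 = 1566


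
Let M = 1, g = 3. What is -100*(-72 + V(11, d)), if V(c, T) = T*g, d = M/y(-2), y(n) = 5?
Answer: 7140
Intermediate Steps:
d = ⅕ (d = 1/5 = (⅕)*1 = ⅕ ≈ 0.20000)
V(c, T) = 3*T (V(c, T) = T*3 = 3*T)
-100*(-72 + V(11, d)) = -100*(-72 + 3*(⅕)) = -100*(-72 + ⅗) = -100*(-357/5) = 7140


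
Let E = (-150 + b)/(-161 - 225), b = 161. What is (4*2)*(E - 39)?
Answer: -60260/193 ≈ -312.23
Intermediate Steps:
E = -11/386 (E = (-150 + 161)/(-161 - 225) = 11/(-386) = 11*(-1/386) = -11/386 ≈ -0.028497)
(4*2)*(E - 39) = (4*2)*(-11/386 - 39) = 8*(-15065/386) = -60260/193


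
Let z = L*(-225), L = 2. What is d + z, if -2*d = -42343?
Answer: 41443/2 ≈ 20722.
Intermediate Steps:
d = 42343/2 (d = -½*(-42343) = 42343/2 ≈ 21172.)
z = -450 (z = 2*(-225) = -450)
d + z = 42343/2 - 450 = 41443/2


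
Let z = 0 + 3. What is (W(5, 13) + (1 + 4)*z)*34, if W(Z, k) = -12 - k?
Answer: -340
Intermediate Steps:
z = 3
(W(5, 13) + (1 + 4)*z)*34 = ((-12 - 1*13) + (1 + 4)*3)*34 = ((-12 - 13) + 5*3)*34 = (-25 + 15)*34 = -10*34 = -340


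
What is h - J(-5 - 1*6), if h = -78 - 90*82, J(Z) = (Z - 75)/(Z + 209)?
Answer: -738299/99 ≈ -7457.6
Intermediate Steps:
J(Z) = (-75 + Z)/(209 + Z)
h = -7458 (h = -78 - 7380 = -7458)
h - J(-5 - 1*6) = -7458 - (-75 + (-5 - 1*6))/(209 + (-5 - 1*6)) = -7458 - (-75 + (-5 - 6))/(209 + (-5 - 6)) = -7458 - (-75 - 11)/(209 - 11) = -7458 - (-86)/198 = -7458 - 1*(-43/99) = -7458 + 43/99 = -738299/99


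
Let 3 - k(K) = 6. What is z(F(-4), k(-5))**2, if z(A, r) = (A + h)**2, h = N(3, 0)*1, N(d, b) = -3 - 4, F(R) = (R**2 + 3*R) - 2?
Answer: 625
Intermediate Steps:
F(R) = -2 + R**2 + 3*R
N(d, b) = -7
k(K) = -3 (k(K) = 3 - 1*6 = 3 - 6 = -3)
h = -7 (h = -7*1 = -7)
z(A, r) = (-7 + A)**2 (z(A, r) = (A - 7)**2 = (-7 + A)**2)
z(F(-4), k(-5))**2 = ((-7 + (-2 + (-4)**2 + 3*(-4)))**2)**2 = ((-7 + (-2 + 16 - 12))**2)**2 = ((-7 + 2)**2)**2 = ((-5)**2)**2 = 25**2 = 625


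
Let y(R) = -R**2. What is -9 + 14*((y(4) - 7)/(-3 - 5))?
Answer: 125/4 ≈ 31.250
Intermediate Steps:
-9 + 14*((y(4) - 7)/(-3 - 5)) = -9 + 14*((-1*4**2 - 7)/(-3 - 5)) = -9 + 14*((-1*16 - 7)/(-8)) = -9 + 14*((-16 - 7)*(-1/8)) = -9 + 14*(-23*(-1/8)) = -9 + 14*(23/8) = -9 + 161/4 = 125/4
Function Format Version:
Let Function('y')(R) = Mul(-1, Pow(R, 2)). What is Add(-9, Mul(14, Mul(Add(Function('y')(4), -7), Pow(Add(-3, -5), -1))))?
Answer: Rational(125, 4) ≈ 31.250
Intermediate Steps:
Add(-9, Mul(14, Mul(Add(Function('y')(4), -7), Pow(Add(-3, -5), -1)))) = Add(-9, Mul(14, Mul(Add(Mul(-1, Pow(4, 2)), -7), Pow(Add(-3, -5), -1)))) = Add(-9, Mul(14, Mul(Add(Mul(-1, 16), -7), Pow(-8, -1)))) = Add(-9, Mul(14, Mul(Add(-16, -7), Rational(-1, 8)))) = Add(-9, Mul(14, Mul(-23, Rational(-1, 8)))) = Add(-9, Mul(14, Rational(23, 8))) = Add(-9, Rational(161, 4)) = Rational(125, 4)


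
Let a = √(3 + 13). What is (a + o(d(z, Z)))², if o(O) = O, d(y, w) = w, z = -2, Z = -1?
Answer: 9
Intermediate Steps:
a = 4 (a = √16 = 4)
(a + o(d(z, Z)))² = (4 - 1)² = 3² = 9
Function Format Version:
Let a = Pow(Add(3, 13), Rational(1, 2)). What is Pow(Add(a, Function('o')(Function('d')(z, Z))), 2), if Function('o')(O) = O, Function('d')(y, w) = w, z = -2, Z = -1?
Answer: 9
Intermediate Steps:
a = 4 (a = Pow(16, Rational(1, 2)) = 4)
Pow(Add(a, Function('o')(Function('d')(z, Z))), 2) = Pow(Add(4, -1), 2) = Pow(3, 2) = 9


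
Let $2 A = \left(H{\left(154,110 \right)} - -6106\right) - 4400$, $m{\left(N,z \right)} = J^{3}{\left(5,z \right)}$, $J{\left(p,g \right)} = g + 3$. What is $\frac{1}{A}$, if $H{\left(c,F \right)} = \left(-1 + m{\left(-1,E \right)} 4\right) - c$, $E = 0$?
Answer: $\frac{2}{1659} \approx 0.0012055$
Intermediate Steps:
$J{\left(p,g \right)} = 3 + g$
$m{\left(N,z \right)} = \left(3 + z\right)^{3}$
$H{\left(c,F \right)} = 107 - c$ ($H{\left(c,F \right)} = \left(-1 + \left(3 + 0\right)^{3} \cdot 4\right) - c = \left(-1 + 3^{3} \cdot 4\right) - c = \left(-1 + 27 \cdot 4\right) - c = \left(-1 + 108\right) - c = 107 - c$)
$A = \frac{1659}{2}$ ($A = \frac{\left(\left(107 - 154\right) - -6106\right) - 4400}{2} = \frac{\left(\left(107 - 154\right) + \left(-8099 + 14205\right)\right) - 4400}{2} = \frac{\left(-47 + 6106\right) - 4400}{2} = \frac{6059 - 4400}{2} = \frac{1}{2} \cdot 1659 = \frac{1659}{2} \approx 829.5$)
$\frac{1}{A} = \frac{1}{\frac{1659}{2}} = \frac{2}{1659}$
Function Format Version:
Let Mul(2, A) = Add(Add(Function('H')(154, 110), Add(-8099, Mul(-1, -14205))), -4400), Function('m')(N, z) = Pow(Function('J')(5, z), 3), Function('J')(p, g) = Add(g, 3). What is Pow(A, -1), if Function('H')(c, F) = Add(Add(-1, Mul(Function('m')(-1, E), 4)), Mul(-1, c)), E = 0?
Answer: Rational(2, 1659) ≈ 0.0012055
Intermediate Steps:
Function('J')(p, g) = Add(3, g)
Function('m')(N, z) = Pow(Add(3, z), 3)
Function('H')(c, F) = Add(107, Mul(-1, c)) (Function('H')(c, F) = Add(Add(-1, Mul(Pow(Add(3, 0), 3), 4)), Mul(-1, c)) = Add(Add(-1, Mul(Pow(3, 3), 4)), Mul(-1, c)) = Add(Add(-1, Mul(27, 4)), Mul(-1, c)) = Add(Add(-1, 108), Mul(-1, c)) = Add(107, Mul(-1, c)))
A = Rational(1659, 2) (A = Mul(Rational(1, 2), Add(Add(Add(107, Mul(-1, 154)), Add(-8099, Mul(-1, -14205))), -4400)) = Mul(Rational(1, 2), Add(Add(Add(107, -154), Add(-8099, 14205)), -4400)) = Mul(Rational(1, 2), Add(Add(-47, 6106), -4400)) = Mul(Rational(1, 2), Add(6059, -4400)) = Mul(Rational(1, 2), 1659) = Rational(1659, 2) ≈ 829.50)
Pow(A, -1) = Pow(Rational(1659, 2), -1) = Rational(2, 1659)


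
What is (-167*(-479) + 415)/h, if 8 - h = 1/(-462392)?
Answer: 37180015936/3699137 ≈ 10051.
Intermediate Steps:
h = 3699137/462392 (h = 8 - 1/(-462392) = 8 - 1*(-1/462392) = 8 + 1/462392 = 3699137/462392 ≈ 8.0000)
(-167*(-479) + 415)/h = (-167*(-479) + 415)/(3699137/462392) = (79993 + 415)*(462392/3699137) = 80408*(462392/3699137) = 37180015936/3699137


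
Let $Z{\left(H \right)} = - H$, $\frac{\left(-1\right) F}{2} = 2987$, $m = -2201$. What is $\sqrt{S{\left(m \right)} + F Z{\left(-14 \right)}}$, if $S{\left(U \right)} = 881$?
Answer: $3 i \sqrt{9195} \approx 287.67 i$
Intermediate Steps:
$F = -5974$ ($F = \left(-2\right) 2987 = -5974$)
$\sqrt{S{\left(m \right)} + F Z{\left(-14 \right)}} = \sqrt{881 - 5974 \left(\left(-1\right) \left(-14\right)\right)} = \sqrt{881 - 83636} = \sqrt{-82755} = 3 i \sqrt{9195}$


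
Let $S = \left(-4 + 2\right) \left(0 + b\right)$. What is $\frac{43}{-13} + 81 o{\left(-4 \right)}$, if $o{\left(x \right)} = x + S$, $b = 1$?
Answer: $- \frac{6361}{13} \approx -489.31$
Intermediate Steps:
$S = -2$ ($S = \left(-4 + 2\right) \left(0 + 1\right) = \left(-2\right) 1 = -2$)
$o{\left(x \right)} = -2 + x$ ($o{\left(x \right)} = x - 2 = -2 + x$)
$\frac{43}{-13} + 81 o{\left(-4 \right)} = \frac{43}{-13} + 81 \left(-2 - 4\right) = 43 \left(- \frac{1}{13}\right) + 81 \left(-6\right) = - \frac{43}{13} - 486 = - \frac{6361}{13}$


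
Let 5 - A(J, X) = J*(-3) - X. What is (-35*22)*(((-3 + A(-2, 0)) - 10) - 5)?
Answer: 14630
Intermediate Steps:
A(J, X) = 5 + X + 3*J (A(J, X) = 5 - (J*(-3) - X) = 5 - (-3*J - X) = 5 - (-X - 3*J) = 5 + (X + 3*J) = 5 + X + 3*J)
(-35*22)*(((-3 + A(-2, 0)) - 10) - 5) = (-35*22)*(((-3 + (5 + 0 + 3*(-2))) - 10) - 5) = -770*(((-3 + (5 + 0 - 6)) - 10) - 5) = -770*(((-3 - 1) - 10) - 5) = -770*((-4 - 10) - 5) = -770*(-14 - 5) = -770*(-19) = 14630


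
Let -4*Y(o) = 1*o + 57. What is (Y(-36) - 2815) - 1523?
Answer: -17373/4 ≈ -4343.3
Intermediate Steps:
Y(o) = -57/4 - o/4 (Y(o) = -(1*o + 57)/4 = -(o + 57)/4 = -(57 + o)/4 = -57/4 - o/4)
(Y(-36) - 2815) - 1523 = ((-57/4 - ¼*(-36)) - 2815) - 1523 = ((-57/4 + 9) - 2815) - 1523 = (-21/4 - 2815) - 1523 = -11281/4 - 1523 = -17373/4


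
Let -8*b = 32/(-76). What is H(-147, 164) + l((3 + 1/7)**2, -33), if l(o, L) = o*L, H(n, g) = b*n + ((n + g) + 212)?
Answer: -97472/931 ≈ -104.70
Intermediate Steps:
b = 1/19 (b = -4/(-76) = -4*(-1)/76 = -1/8*(-8/19) = 1/19 ≈ 0.052632)
H(n, g) = 212 + g + 20*n/19 (H(n, g) = n/19 + ((n + g) + 212) = n/19 + ((g + n) + 212) = n/19 + (212 + g + n) = 212 + g + 20*n/19)
l(o, L) = L*o
H(-147, 164) + l((3 + 1/7)**2, -33) = (212 + 164 + (20/19)*(-147)) - 33*(3 + 1/7)**2 = (212 + 164 - 2940/19) - 33*(3 + 1/7)**2 = 4204/19 - 33*(22/7)**2 = 4204/19 - 33*484/49 = 4204/19 - 15972/49 = -97472/931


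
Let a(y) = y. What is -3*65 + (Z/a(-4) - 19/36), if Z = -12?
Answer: -6931/36 ≈ -192.53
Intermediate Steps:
-3*65 + (Z/a(-4) - 19/36) = -3*65 + (-12/(-4) - 19/36) = -195 + (-12*(-¼) - 19*1/36) = -195 + (3 - 19/36) = -195 + 89/36 = -6931/36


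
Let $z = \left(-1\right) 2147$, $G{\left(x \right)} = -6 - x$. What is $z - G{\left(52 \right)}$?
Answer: $-2089$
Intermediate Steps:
$z = -2147$
$z - G{\left(52 \right)} = -2147 - \left(-6 - 52\right) = -2147 - -58 = -2147 + 58 = -2089$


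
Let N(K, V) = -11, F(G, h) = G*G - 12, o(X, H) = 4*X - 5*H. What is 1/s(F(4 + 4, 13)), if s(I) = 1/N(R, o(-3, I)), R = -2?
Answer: -11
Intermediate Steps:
o(X, H) = -5*H + 4*X
F(G, h) = -12 + G**2 (F(G, h) = G**2 - 12 = -12 + G**2)
s(I) = -1/11 (s(I) = 1/(-11) = -1/11)
1/s(F(4 + 4, 13)) = 1/(-1/11) = -11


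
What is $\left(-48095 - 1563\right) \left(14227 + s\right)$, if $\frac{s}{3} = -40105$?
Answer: $5268117904$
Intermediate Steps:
$s = -120315$ ($s = 3 \left(-40105\right) = -120315$)
$\left(-48095 - 1563\right) \left(14227 + s\right) = \left(-48095 - 1563\right) \left(14227 - 120315\right) = \left(-49658\right) \left(-106088\right) = 5268117904$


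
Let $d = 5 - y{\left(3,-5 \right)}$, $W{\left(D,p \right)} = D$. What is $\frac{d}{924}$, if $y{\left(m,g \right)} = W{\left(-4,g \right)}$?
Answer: $\frac{3}{308} \approx 0.0097403$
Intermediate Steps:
$y{\left(m,g \right)} = -4$
$d = 9$ ($d = 5 - -4 = 5 + 4 = 9$)
$\frac{d}{924} = \frac{1}{924} \cdot 9 = \frac{3}{308}$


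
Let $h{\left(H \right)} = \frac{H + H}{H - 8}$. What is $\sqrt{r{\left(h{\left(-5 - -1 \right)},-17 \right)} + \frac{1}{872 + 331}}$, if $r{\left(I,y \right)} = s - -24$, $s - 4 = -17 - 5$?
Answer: $\frac{\sqrt{8684457}}{1203} \approx 2.4497$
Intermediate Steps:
$s = -18$ ($s = 4 - 22 = -18$)
$h{\left(H \right)} = \frac{2 H}{-8 + H}$
$r{\left(I,y \right)} = 6$ ($r{\left(I,y \right)} = -18 - -24 = -18 + 24 = 6$)
$\sqrt{r{\left(h{\left(-5 - -1 \right)},-17 \right)} + \frac{1}{872 + 331}} = \sqrt{6 + \frac{1}{872 + 331}} = \sqrt{6 + \frac{1}{1203}} = \sqrt{\frac{7219}{1203}} = \frac{\sqrt{8684457}}{1203}$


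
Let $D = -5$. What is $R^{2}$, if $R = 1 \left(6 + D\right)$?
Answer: $1$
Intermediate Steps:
$R = 1$ ($R = 1 \left(6 - 5\right) = 1 \cdot 1 = 1$)
$R^{2} = 1^{2} = 1$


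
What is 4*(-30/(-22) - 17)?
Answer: -688/11 ≈ -62.545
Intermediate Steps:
4*(-30/(-22) - 17) = 4*(-30*(-1/22) - 17) = 4*(15/11 - 17) = 4*(-172/11) = -688/11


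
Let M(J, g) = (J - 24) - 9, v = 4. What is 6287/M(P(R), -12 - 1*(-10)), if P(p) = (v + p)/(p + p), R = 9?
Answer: -113166/581 ≈ -194.78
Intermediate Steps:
P(p) = (4 + p)/(2*p) (P(p) = (4 + p)/(p + p) = (4 + p)/((2*p)) = (4 + p)*(1/(2*p)) = (4 + p)/(2*p))
M(J, g) = -33 + J (M(J, g) = (-24 + J) - 9 = -33 + J)
6287/M(P(R), -12 - 1*(-10)) = 6287/(-33 + (1/2)*(4 + 9)/9) = 6287/(-33 + (1/2)*(1/9)*13) = 6287/(-33 + 13/18) = 6287/(-581/18) = 6287*(-18/581) = -113166/581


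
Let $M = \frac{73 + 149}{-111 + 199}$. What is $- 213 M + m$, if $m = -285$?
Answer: $- \frac{36183}{44} \approx -822.34$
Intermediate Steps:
$M = \frac{111}{44}$ ($M = \frac{222}{88} = 222 \cdot \frac{1}{88} = \frac{111}{44} \approx 2.5227$)
$- 213 M + m = \left(-213\right) \frac{111}{44} - 285 = - \frac{23643}{44} - 285 = - \frac{36183}{44}$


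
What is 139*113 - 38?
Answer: 15669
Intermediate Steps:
139*113 - 38 = 15707 - 38 = 15669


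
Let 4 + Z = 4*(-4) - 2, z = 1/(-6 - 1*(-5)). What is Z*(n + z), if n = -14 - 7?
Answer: 484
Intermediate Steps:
z = -1 (z = 1/(-6 + 5) = 1/(-1) = -1)
n = -21
Z = -22 (Z = -4 + (4*(-4) - 2) = -4 + (-16 - 2) = -4 - 18 = -22)
Z*(n + z) = -22*(-21 - 1) = -22*(-22) = 484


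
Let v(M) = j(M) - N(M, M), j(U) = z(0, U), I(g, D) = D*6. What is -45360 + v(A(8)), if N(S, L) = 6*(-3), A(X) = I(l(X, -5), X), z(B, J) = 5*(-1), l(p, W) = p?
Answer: -45347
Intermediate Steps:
z(B, J) = -5
I(g, D) = 6*D
j(U) = -5
A(X) = 6*X
N(S, L) = -18
v(M) = 13 (v(M) = -5 - 1*(-18) = -5 + 18 = 13)
-45360 + v(A(8)) = -45360 + 13 = -45347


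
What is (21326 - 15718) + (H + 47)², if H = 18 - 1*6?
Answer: 9089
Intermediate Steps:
H = 12 (H = 18 - 6 = 12)
(21326 - 15718) + (H + 47)² = (21326 - 15718) + (12 + 47)² = 5608 + 59² = 5608 + 3481 = 9089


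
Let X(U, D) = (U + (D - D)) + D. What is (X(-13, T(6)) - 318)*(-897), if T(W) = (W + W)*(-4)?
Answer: 339963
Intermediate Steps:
T(W) = -8*W (T(W) = (2*W)*(-4) = -8*W)
X(U, D) = D + U (X(U, D) = (U + 0) + D = U + D = D + U)
(X(-13, T(6)) - 318)*(-897) = ((-8*6 - 13) - 318)*(-897) = ((-48 - 13) - 318)*(-897) = (-61 - 318)*(-897) = -379*(-897) = 339963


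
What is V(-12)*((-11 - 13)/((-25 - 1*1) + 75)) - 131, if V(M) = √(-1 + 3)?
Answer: -131 - 24*√2/49 ≈ -131.69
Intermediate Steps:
V(M) = √2
V(-12)*((-11 - 13)/((-25 - 1*1) + 75)) - 131 = √2*((-11 - 13)/((-25 - 1*1) + 75)) - 131 = √2*(-24/((-25 - 1) + 75)) - 131 = √2*(-24/(-26 + 75)) - 131 = √2*(-24/49) - 131 = -24*√2/49 - 131 = -131 - 24*√2/49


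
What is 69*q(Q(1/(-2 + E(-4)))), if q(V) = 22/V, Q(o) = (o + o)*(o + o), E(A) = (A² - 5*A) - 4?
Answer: 341550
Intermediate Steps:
E(A) = -4 + A² - 5*A
Q(o) = 4*o² (Q(o) = (2*o)*(2*o) = 4*o²)
69*q(Q(1/(-2 + E(-4)))) = 69*(22/((4*(1/(-2 + (-4 + (-4)² - 5*(-4))))²))) = 69*(22/((4*(1/(-2 + (-4 + 16 + 20)))²))) = 69*(22/((4*(1/(-2 + 32))²))) = 69*(22/((4*(1/30)²))) = 69*(22/((4*(1/900)))) = 69*(22/(1/225)) = 69*(22*225) = 69*4950 = 341550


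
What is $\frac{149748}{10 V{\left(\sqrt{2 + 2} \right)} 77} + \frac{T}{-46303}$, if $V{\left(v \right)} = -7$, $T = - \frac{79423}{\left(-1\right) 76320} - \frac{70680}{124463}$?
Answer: $- \frac{1317282561847304783}{47413991498648544} \approx -27.783$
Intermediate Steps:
$T = \frac{4490927249}{9499016160}$ ($T = - \frac{79423}{-76320} - \frac{70680}{124463} = \left(-79423\right) \left(- \frac{1}{76320}\right) - \frac{70680}{124463} = \frac{79423}{76320} - \frac{70680}{124463} = \frac{4490927249}{9499016160} \approx 0.47278$)
$\frac{149748}{10 V{\left(\sqrt{2 + 2} \right)} 77} + \frac{T}{-46303} = \frac{149748}{10 \left(-7\right) 77} + \frac{4490927249}{9499016160 \left(-46303\right)} = \frac{149748}{\left(-70\right) 77} + \frac{4490927249}{9499016160} \left(- \frac{1}{46303}\right) = \frac{149748}{-5390} - \frac{4490927249}{439832945256480} = 149748 \left(- \frac{1}{5390}\right) - \frac{4490927249}{439832945256480} = - \frac{74874}{2695} - \frac{4490927249}{439832945256480} = - \frac{1317282561847304783}{47413991498648544}$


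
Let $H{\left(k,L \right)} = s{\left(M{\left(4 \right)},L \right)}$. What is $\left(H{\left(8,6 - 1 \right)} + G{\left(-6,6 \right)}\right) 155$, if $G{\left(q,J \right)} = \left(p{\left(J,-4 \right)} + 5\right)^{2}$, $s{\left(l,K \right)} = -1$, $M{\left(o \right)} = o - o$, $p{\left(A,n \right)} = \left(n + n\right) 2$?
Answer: $18600$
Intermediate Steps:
$p{\left(A,n \right)} = 4 n$ ($p{\left(A,n \right)} = 2 n 2 = 4 n$)
$M{\left(o \right)} = 0$
$H{\left(k,L \right)} = -1$
$G{\left(q,J \right)} = 121$ ($G{\left(q,J \right)} = \left(4 \left(-4\right) + 5\right)^{2} = \left(-16 + 5\right)^{2} = \left(-11\right)^{2} = 121$)
$\left(H{\left(8,6 - 1 \right)} + G{\left(-6,6 \right)}\right) 155 = \left(-1 + 121\right) 155 = 120 \cdot 155 = 18600$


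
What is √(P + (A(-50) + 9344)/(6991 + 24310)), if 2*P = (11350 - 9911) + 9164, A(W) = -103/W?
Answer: √129861273880639/156505 ≈ 72.813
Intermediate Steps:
P = 10603/2 (P = ((11350 - 9911) + 9164)/2 = (1439 + 9164)/2 = (½)*10603 = 10603/2 ≈ 5301.5)
√(P + (A(-50) + 9344)/(6991 + 24310)) = √(10603/2 + (-103/(-50) + 9344)/(6991 + 24310)) = √(10603/2 + (-103*(-1/50) + 9344)/31301) = √(10603/2 + (103/50 + 9344)*(1/31301)) = √(10603/2 + (467303/50)*(1/31301)) = √(10603/2 + 467303/1565050) = √(4148789939/782525) = √129861273880639/156505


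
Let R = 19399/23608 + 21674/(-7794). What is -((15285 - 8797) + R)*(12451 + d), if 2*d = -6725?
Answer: -3615515558622205/61333584 ≈ -5.8948e+7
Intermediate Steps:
d = -6725/2 (d = (½)*(-6725) = -6725/2 ≈ -3362.5)
R = -180241993/92000376 (R = 19399*(1/23608) + 21674*(-1/7794) = 19399/23608 - 10837/3897 = -180241993/92000376 ≈ -1.9591)
-((15285 - 8797) + R)*(12451 + d) = -((15285 - 8797) - 180241993/92000376)*(12451 - 6725/2) = -(6488 - 180241993/92000376)*18177/2 = -596718197495*18177/(92000376*2) = -1*3615515558622205/61333584 = -3615515558622205/61333584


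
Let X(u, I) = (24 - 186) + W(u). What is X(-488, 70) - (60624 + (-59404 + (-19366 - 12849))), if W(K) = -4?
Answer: 30829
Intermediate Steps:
X(u, I) = -166 (X(u, I) = (24 - 186) - 4 = -162 - 4 = -166)
X(-488, 70) - (60624 + (-59404 + (-19366 - 12849))) = -166 - (60624 + (-59404 + (-19366 - 12849))) = -166 - (60624 + (-59404 - 32215)) = -166 - (60624 - 91619) = -166 - 1*(-30995) = -166 + 30995 = 30829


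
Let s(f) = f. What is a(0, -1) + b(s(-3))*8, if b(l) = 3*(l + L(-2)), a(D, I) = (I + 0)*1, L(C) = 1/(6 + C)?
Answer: -67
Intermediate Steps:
a(D, I) = I (a(D, I) = I*1 = I)
b(l) = ¾ + 3*l (b(l) = 3*(l + 1/(6 - 2)) = 3*(l + 1/4) = 3*(l + ¼) = 3*(¼ + l) = ¾ + 3*l)
a(0, -1) + b(s(-3))*8 = -1 + (¾ + 3*(-3))*8 = -1 + (¾ - 9)*8 = -1 - 33/4*8 = -1 - 66 = -67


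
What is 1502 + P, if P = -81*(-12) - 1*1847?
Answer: 627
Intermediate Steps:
P = -875 (P = 972 - 1847 = -875)
1502 + P = 1502 - 875 = 627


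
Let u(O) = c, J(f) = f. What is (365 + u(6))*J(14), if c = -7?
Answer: 5012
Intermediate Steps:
u(O) = -7
(365 + u(6))*J(14) = (365 - 7)*14 = 358*14 = 5012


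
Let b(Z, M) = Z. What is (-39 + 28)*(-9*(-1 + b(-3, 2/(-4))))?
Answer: -396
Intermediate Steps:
(-39 + 28)*(-9*(-1 + b(-3, 2/(-4)))) = (-39 + 28)*(-9*(-1 - 3)) = -(-99)*(-4) = -11*36 = -396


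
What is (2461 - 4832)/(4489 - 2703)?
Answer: -2371/1786 ≈ -1.3275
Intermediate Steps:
(2461 - 4832)/(4489 - 2703) = -2371/1786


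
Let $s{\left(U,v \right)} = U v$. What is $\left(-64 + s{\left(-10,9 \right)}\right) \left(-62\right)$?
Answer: $9548$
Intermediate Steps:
$\left(-64 + s{\left(-10,9 \right)}\right) \left(-62\right) = \left(-64 - 90\right) \left(-62\right) = \left(-154\right) \left(-62\right) = 9548$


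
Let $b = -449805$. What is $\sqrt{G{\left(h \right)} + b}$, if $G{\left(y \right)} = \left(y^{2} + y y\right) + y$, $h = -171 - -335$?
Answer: $i \sqrt{395849} \approx 629.17 i$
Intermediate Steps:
$h = 164$ ($h = -171 + 335 = 164$)
$G{\left(y \right)} = y + 2 y^{2}$ ($G{\left(y \right)} = \left(y^{2} + y^{2}\right) + y = 2 y^{2} + y = y + 2 y^{2}$)
$\sqrt{G{\left(h \right)} + b} = \sqrt{164 \left(1 + 2 \cdot 164\right) - 449805} = \sqrt{164 \left(1 + 328\right) - 449805} = \sqrt{164 \cdot 329 - 449805} = \sqrt{53956 - 449805} = \sqrt{-395849} = i \sqrt{395849}$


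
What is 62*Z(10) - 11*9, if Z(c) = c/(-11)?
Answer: -1709/11 ≈ -155.36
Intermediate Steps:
Z(c) = -c/11 (Z(c) = c*(-1/11) = -c/11)
62*Z(10) - 11*9 = 62*(-1/11*10) - 11*9 = 62*(-10/11) - 99 = -620/11 - 99 = -1709/11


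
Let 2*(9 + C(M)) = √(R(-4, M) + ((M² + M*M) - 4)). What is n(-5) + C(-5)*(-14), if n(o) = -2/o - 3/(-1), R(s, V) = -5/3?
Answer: 647/5 - 7*√399/3 ≈ 82.792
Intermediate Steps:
R(s, V) = -5/3 (R(s, V) = -5*⅓ = -5/3)
n(o) = 3 - 2/o (n(o) = -2/o - 3*(-1) = -2/o + 3 = 3 - 2/o)
C(M) = -9 + √(-17/3 + 2*M²)/2 (C(M) = -9 + √(-5/3 + ((M² + M*M) - 4))/2 = -9 + √(-5/3 + ((M² + M²) - 4))/2 = -9 + √(-5/3 + (2*M² - 4))/2 = -9 + √(-5/3 + (-4 + 2*M²))/2 = -9 + √(-17/3 + 2*M²)/2)
n(-5) + C(-5)*(-14) = (3 - 2/(-5)) + (-9 + √(-51 + 18*(-5)²)/6)*(-14) = (3 - 2*(-⅕)) + (-9 + √(-51 + 18*25)/6)*(-14) = (3 + ⅖) + (-9 + √(-51 + 450)/6)*(-14) = 17/5 + (-9 + √399/6)*(-14) = 17/5 + (126 - 7*√399/3) = 647/5 - 7*√399/3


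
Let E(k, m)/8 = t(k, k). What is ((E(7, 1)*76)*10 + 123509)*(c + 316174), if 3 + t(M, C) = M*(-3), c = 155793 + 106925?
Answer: -12973548612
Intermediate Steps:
c = 262718
t(M, C) = -3 - 3*M (t(M, C) = -3 + M*(-3) = -3 - 3*M)
E(k, m) = -24 - 24*k (E(k, m) = 8*(-3 - 3*k) = -24 - 24*k)
((E(7, 1)*76)*10 + 123509)*(c + 316174) = (((-24 - 24*7)*76)*10 + 123509)*(262718 + 316174) = (((-24 - 168)*76)*10 + 123509)*578892 = (-192*76*10 + 123509)*578892 = (-14592*10 + 123509)*578892 = (-145920 + 123509)*578892 = -22411*578892 = -12973548612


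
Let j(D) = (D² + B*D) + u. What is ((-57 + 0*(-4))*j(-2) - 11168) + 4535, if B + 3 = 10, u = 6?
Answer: -6405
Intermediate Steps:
B = 7 (B = -3 + 10 = 7)
j(D) = 6 + D² + 7*D (j(D) = (D² + 7*D) + 6 = 6 + D² + 7*D)
((-57 + 0*(-4))*j(-2) - 11168) + 4535 = ((-57 + 0*(-4))*(6 + (-2)² + 7*(-2)) - 11168) + 4535 = ((-57 + 0)*(6 + 4 - 14) - 11168) + 4535 = (-57*(-4) - 11168) + 4535 = (228 - 11168) + 4535 = -10940 + 4535 = -6405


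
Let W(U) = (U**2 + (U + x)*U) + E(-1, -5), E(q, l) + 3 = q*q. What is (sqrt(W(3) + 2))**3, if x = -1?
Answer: 15*sqrt(15) ≈ 58.095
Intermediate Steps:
E(q, l) = -3 + q**2 (E(q, l) = -3 + q*q = -3 + q**2)
W(U) = -2 + U**2 + U*(-1 + U) (W(U) = (U**2 + (U - 1)*U) + (-3 + (-1)**2) = (U**2 + (-1 + U)*U) + (-3 + 1) = (U**2 + U*(-1 + U)) - 2 = -2 + U**2 + U*(-1 + U))
(sqrt(W(3) + 2))**3 = (sqrt((-2 - 1*3 + 2*3**2) + 2))**3 = (sqrt((-2 - 3 + 2*9) + 2))**3 = (sqrt((-2 - 3 + 18) + 2))**3 = (sqrt(13 + 2))**3 = (sqrt(15))**3 = 15*sqrt(15)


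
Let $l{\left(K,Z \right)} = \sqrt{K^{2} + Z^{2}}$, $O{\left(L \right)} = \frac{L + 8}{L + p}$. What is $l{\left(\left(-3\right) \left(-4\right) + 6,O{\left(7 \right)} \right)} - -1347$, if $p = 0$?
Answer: $1347 + \frac{3 \sqrt{1789}}{7} \approx 1365.1$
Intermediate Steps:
$O{\left(L \right)} = \frac{8 + L}{L}$ ($O{\left(L \right)} = \frac{L + 8}{L + 0} = \frac{8 + L}{L}$)
$l{\left(\left(-3\right) \left(-4\right) + 6,O{\left(7 \right)} \right)} - -1347 = \sqrt{\left(\left(-3\right) \left(-4\right) + 6\right)^{2} + \left(\frac{8 + 7}{7}\right)^{2}} - -1347 = \sqrt{\left(12 + 6\right)^{2} + \left(\frac{1}{7} \cdot 15\right)^{2}} + 1347 = \sqrt{18^{2} + \left(\frac{15}{7}\right)^{2}} + 1347 = \sqrt{324 + \frac{225}{49}} + 1347 = \sqrt{\frac{16101}{49}} + 1347 = \frac{3 \sqrt{1789}}{7} + 1347 = 1347 + \frac{3 \sqrt{1789}}{7}$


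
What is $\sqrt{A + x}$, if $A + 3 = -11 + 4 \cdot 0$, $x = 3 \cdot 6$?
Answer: $2$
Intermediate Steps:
$x = 18$
$A = -14$ ($A = -3 + \left(-11 + 4 \cdot 0\right) = -3 + \left(-11 + 0\right) = -3 - 11 = -14$)
$\sqrt{A + x} = \sqrt{-14 + 18} = \sqrt{4} = 2$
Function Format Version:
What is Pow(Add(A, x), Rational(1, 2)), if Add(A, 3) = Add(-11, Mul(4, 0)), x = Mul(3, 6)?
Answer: 2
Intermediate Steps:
x = 18
A = -14 (A = Add(-3, Add(-11, Mul(4, 0))) = Add(-3, Add(-11, 0)) = Add(-3, -11) = -14)
Pow(Add(A, x), Rational(1, 2)) = Pow(Add(-14, 18), Rational(1, 2)) = Pow(4, Rational(1, 2)) = 2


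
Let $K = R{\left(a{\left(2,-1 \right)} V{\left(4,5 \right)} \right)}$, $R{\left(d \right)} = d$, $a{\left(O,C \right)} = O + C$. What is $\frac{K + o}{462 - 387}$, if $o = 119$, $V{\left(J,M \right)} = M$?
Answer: $\frac{124}{75} \approx 1.6533$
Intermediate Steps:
$a{\left(O,C \right)} = C + O$
$K = 5$ ($K = \left(-1 + 2\right) 5 = 1 \cdot 5 = 5$)
$\frac{K + o}{462 - 387} = \frac{5 + 119}{462 - 387} = \frac{124}{75}$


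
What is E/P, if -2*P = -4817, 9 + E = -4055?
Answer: -8128/4817 ≈ -1.6874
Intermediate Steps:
E = -4064 (E = -9 - 4055 = -4064)
P = 4817/2 (P = -½*(-4817) = 4817/2 ≈ 2408.5)
E/P = -4064/4817/2 = -4064*2/4817 = -8128/4817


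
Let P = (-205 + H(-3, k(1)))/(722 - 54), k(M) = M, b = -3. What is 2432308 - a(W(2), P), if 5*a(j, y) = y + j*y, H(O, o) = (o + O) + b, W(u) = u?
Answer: 812390935/334 ≈ 2.4323e+6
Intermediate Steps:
H(O, o) = -3 + O + o (H(O, o) = (o + O) - 3 = (O + o) - 3 = -3 + O + o)
P = -105/334 (P = (-205 + (-3 - 3 + 1))/(722 - 54) = (-205 - 5)/668 = -210*1/668 = -105/334 ≈ -0.31437)
a(j, y) = y/5 + j*y/5 (a(j, y) = (y + j*y)/5 = y/5 + j*y/5)
2432308 - a(W(2), P) = 2432308 - (-105)*(1 + 2)/(5*334) = 2432308 - (-105)*3/(5*334) = 2432308 - 1*(-63/334) = 2432308 + 63/334 = 812390935/334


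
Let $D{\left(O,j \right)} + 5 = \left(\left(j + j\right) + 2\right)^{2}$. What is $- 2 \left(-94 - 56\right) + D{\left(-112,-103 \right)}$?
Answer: $41911$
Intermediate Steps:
$D{\left(O,j \right)} = -5 + \left(2 + 2 j\right)^{2}$ ($D{\left(O,j \right)} = -5 + \left(\left(j + j\right) + 2\right)^{2} = -5 + \left(2 j + 2\right)^{2} = -5 + \left(2 + 2 j\right)^{2}$)
$- 2 \left(-94 - 56\right) + D{\left(-112,-103 \right)} = - 2 \left(-94 - 56\right) - \left(5 - 4 \left(1 - 103\right)^{2}\right) = \left(-2\right) \left(-150\right) - \left(5 - 4 \left(-102\right)^{2}\right) = 300 + \left(-5 + 4 \cdot 10404\right) = 300 + \left(-5 + 41616\right) = 300 + 41611 = 41911$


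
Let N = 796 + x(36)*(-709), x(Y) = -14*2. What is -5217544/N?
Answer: -652193/2581 ≈ -252.69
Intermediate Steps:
x(Y) = -28
N = 20648 (N = 796 - 28*(-709) = 796 + 19852 = 20648)
-5217544/N = -5217544/20648 = -5217544*1/20648 = -652193/2581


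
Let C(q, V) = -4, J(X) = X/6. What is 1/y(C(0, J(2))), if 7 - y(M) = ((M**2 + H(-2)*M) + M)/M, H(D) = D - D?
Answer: 1/10 ≈ 0.10000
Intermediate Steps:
J(X) = X/6 (J(X) = X*(1/6) = X/6)
H(D) = 0
y(M) = 7 - (M + M**2)/M (y(M) = 7 - ((M**2 + 0*M) + M)/M = 7 - ((M**2 + 0) + M)/M = 7 - (M**2 + M)/M = 7 - (M + M**2)/M)
1/y(C(0, J(2))) = 1/(6 - 1*(-4)) = 1/(6 + 4) = 1/10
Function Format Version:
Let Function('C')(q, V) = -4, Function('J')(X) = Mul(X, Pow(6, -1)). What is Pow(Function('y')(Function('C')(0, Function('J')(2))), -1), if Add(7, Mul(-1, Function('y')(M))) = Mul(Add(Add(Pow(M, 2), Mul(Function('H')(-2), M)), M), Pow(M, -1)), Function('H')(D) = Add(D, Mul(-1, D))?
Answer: Rational(1, 10) ≈ 0.10000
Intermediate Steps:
Function('J')(X) = Mul(Rational(1, 6), X) (Function('J')(X) = Mul(X, Rational(1, 6)) = Mul(Rational(1, 6), X))
Function('H')(D) = 0
Function('y')(M) = Add(7, Mul(-1, Pow(M, -1), Add(M, Pow(M, 2)))) (Function('y')(M) = Add(7, Mul(-1, Mul(Add(Add(Pow(M, 2), Mul(0, M)), M), Pow(M, -1)))) = Add(7, Mul(-1, Mul(Add(Add(Pow(M, 2), 0), M), Pow(M, -1)))) = Add(7, Mul(-1, Mul(Add(Pow(M, 2), M), Pow(M, -1)))) = Add(7, Mul(-1, Mul(Add(M, Pow(M, 2)), Pow(M, -1)))) = Add(7, Mul(-1, Mul(Pow(M, -1), Add(M, Pow(M, 2))))) = Add(7, Mul(-1, Pow(M, -1), Add(M, Pow(M, 2)))))
Pow(Function('y')(Function('C')(0, Function('J')(2))), -1) = Pow(Add(6, Mul(-1, -4)), -1) = Pow(Add(6, 4), -1) = Pow(10, -1) = Rational(1, 10)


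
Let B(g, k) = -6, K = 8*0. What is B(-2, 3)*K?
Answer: 0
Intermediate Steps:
K = 0
B(-2, 3)*K = -6*0 = 0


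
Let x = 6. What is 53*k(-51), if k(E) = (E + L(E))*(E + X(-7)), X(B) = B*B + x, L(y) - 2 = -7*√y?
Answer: -10388 - 1484*I*√51 ≈ -10388.0 - 10598.0*I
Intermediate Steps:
L(y) = 2 - 7*√y
X(B) = 6 + B² (X(B) = B*B + 6 = B² + 6 = 6 + B²)
k(E) = (55 + E)*(2 + E - 7*√E) (k(E) = (E + (2 - 7*√E))*(E + (6 + (-7)²)) = (2 + E - 7*√E)*(E + (6 + 49)) = (2 + E - 7*√E)*(E + 55) = (2 + E - 7*√E)*(55 + E) = (55 + E)*(2 + E - 7*√E))
53*k(-51) = 53*(110 + (-51)² - 385*I*√51 - (-357)*I*√51 + 57*(-51)) = 53*(110 + 2601 - 385*I*√51 - (-357)*I*√51 - 2907) = 53*(110 + 2601 - 385*I*√51 + 357*I*√51 - 2907) = 53*(-196 - 28*I*√51) = -10388 - 1484*I*√51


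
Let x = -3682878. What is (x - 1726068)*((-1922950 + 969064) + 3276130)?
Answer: -12560892394824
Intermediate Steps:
(x - 1726068)*((-1922950 + 969064) + 3276130) = (-3682878 - 1726068)*((-1922950 + 969064) + 3276130) = -5408946*(-953886 + 3276130) = -5408946*2322244 = -12560892394824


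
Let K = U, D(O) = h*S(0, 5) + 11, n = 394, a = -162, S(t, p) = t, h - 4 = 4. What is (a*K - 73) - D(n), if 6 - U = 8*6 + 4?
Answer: 7368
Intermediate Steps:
h = 8 (h = 4 + 4 = 8)
U = -46 (U = 6 - (8*6 + 4) = 6 - (48 + 4) = 6 - 1*52 = 6 - 52 = -46)
D(O) = 11 (D(O) = 8*0 + 11 = 0 + 11 = 11)
K = -46
(a*K - 73) - D(n) = (-162*(-46) - 73) - 1*11 = (7452 - 73) - 11 = 7379 - 11 = 7368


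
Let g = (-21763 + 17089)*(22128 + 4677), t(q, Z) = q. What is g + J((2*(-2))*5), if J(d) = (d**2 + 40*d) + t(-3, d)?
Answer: -125286973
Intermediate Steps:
J(d) = -3 + d**2 + 40*d (J(d) = (d**2 + 40*d) - 3 = -3 + d**2 + 40*d)
g = -125286570 (g = -4674*26805 = -125286570)
g + J((2*(-2))*5) = -125286570 + (-3 + ((2*(-2))*5)**2 + 40*((2*(-2))*5)) = -125286570 + (-3 + (-4*5)**2 + 40*(-4*5)) = -125286570 + (-3 + (-20)**2 + 40*(-20)) = -125286570 + (-3 + 400 - 800) = -125286570 - 403 = -125286973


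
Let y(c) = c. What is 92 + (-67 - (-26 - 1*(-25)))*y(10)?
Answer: -568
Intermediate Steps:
92 + (-67 - (-26 - 1*(-25)))*y(10) = 92 + (-67 - (-26 - 1*(-25)))*10 = 92 + (-67 - (-26 + 25))*10 = 92 + (-67 - 1*(-1))*10 = 92 + (-67 + 1)*10 = 92 - 66*10 = 92 - 660 = -568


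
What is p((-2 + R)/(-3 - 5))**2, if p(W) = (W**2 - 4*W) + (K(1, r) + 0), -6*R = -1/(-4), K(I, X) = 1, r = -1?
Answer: 2666689/1358954496 ≈ 0.0019623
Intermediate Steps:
R = -1/24 (R = -(-1)/(6*(-4)) = -(-1)*(-1)/(6*4) = -1/6*1/4 = -1/24 ≈ -0.041667)
p(W) = 1 + W**2 - 4*W (p(W) = (W**2 - 4*W) + (1 + 0) = (W**2 - 4*W) + 1 = 1 + W**2 - 4*W)
p((-2 + R)/(-3 - 5))**2 = (1 + ((-2 - 1/24)/(-3 - 5))**2 - 4*(-2 - 1/24)/(-3 - 5))**2 = (1 + (-49/24/(-8))**2 - (-49)/(6*(-8)))**2 = (1 + (-49/24*(-1/8))**2 - (-49)*(-1)/(6*8))**2 = (1 + (49/192)**2 - 4*49/192)**2 = (1 + 2401/36864 - 49/48)**2 = (1633/36864)**2 = 2666689/1358954496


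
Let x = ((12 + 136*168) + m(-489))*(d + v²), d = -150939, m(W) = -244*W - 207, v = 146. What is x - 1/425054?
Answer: -7822033999150099/425054 ≈ -1.8402e+10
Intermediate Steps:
m(W) = -207 - 244*W
x = -18402447687 (x = ((12 + 136*168) + (-207 - 244*(-489)))*(-150939 + 146²) = ((12 + 22848) + (-207 + 119316))*(-150939 + 21316) = (22860 + 119109)*(-129623) = 141969*(-129623) = -18402447687)
x - 1/425054 = -18402447687 - 1/425054 = -7822033999150099/425054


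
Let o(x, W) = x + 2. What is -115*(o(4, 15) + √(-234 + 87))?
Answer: -690 - 805*I*√3 ≈ -690.0 - 1394.3*I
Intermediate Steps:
o(x, W) = 2 + x
-115*(o(4, 15) + √(-234 + 87)) = -115*((2 + 4) + √(-234 + 87)) = -115*(6 + √(-147)) = -115*(6 + 7*I*√3) = -690 - 805*I*√3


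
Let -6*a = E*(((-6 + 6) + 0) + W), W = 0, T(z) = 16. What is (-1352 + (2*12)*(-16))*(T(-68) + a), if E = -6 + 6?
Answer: -27776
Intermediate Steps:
E = 0
a = 0 (a = -0*(((-6 + 6) + 0) + 0) = -0*((0 + 0) + 0) = -0*(0 + 0) = -0*0 = -⅙*0 = 0)
(-1352 + (2*12)*(-16))*(T(-68) + a) = (-1352 + (2*12)*(-16))*(16 + 0) = (-1352 + 24*(-16))*16 = (-1352 - 384)*16 = -1736*16 = -27776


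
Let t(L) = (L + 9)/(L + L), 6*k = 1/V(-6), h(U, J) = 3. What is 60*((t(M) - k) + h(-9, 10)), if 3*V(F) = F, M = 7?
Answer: 1775/7 ≈ 253.57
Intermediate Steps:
V(F) = F/3
k = -1/12 (k = 1/(6*(((1/3)*(-6)))) = (1/6)/(-2) = (1/6)*(-1/2) = -1/12 ≈ -0.083333)
t(L) = (9 + L)/(2*L) (t(L) = (9 + L)/((2*L)) = (9 + L)*(1/(2*L)) = (9 + L)/(2*L))
60*((t(M) - k) + h(-9, 10)) = 60*(((1/2)*(9 + 7)/7 - 1*(-1/12)) + 3) = 60*(((1/2)*(1/7)*16 + 1/12) + 3) = 60*((8/7 + 1/12) + 3) = 60*(103/84 + 3) = 60*(355/84) = 1775/7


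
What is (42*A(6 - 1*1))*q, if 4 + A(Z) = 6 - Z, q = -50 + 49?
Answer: 126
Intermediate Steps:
q = -1
A(Z) = 2 - Z (A(Z) = -4 + (6 - Z) = 2 - Z)
(42*A(6 - 1*1))*q = (42*(2 - (6 - 1*1)))*(-1) = (42*(2 - (6 - 1)))*(-1) = (42*(2 - 1*5))*(-1) = (42*(2 - 5))*(-1) = (42*(-3))*(-1) = -126*(-1) = 126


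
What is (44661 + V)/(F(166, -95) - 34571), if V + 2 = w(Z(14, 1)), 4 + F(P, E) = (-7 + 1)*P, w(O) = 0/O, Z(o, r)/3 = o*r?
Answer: -629/501 ≈ -1.2555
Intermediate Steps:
Z(o, r) = 3*o*r (Z(o, r) = 3*(o*r) = 3*o*r)
w(O) = 0
F(P, E) = -4 - 6*P (F(P, E) = -4 + (-7 + 1)*P = -4 - 6*P)
V = -2 (V = -2 + 0 = -2)
(44661 + V)/(F(166, -95) - 34571) = (44661 - 2)/((-4 - 6*166) - 34571) = 44659/((-4 - 996) - 34571) = 44659/(-1000 - 34571) = 44659/(-35571) = 44659*(-1/35571) = -629/501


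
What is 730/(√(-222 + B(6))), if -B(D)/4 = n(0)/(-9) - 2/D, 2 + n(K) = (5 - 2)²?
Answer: -1095*I*√1958/979 ≈ -49.492*I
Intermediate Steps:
n(K) = 7 (n(K) = -2 + (5 - 2)² = -2 + 3² = -2 + 9 = 7)
B(D) = 28/9 + 8/D (B(D) = -4*(7/(-9) - 2/D) = -4*(7*(-⅑) - 2/D) = -4*(-7/9 - 2/D) = 28/9 + 8/D)
730/(√(-222 + B(6))) = 730/(√(-222 + (28/9 + 8/6))) = 730/(√(-222 + (28/9 + 8*(⅙)))) = 730/(√(-222 + (28/9 + 4/3))) = 730/(√(-222 + 40/9)) = 730/(√(-1958/9)) = 730/((I*√1958/3)) = 730*(-3*I*√1958/1958) = -1095*I*√1958/979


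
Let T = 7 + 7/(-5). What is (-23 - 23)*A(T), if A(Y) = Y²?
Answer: -36064/25 ≈ -1442.6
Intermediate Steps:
T = 28/5 (T = 7 + 7*(-⅕) = 7 - 7/5 = 28/5 ≈ 5.6000)
(-23 - 23)*A(T) = (-23 - 23)*(28/5)² = -46*784/25 = -36064/25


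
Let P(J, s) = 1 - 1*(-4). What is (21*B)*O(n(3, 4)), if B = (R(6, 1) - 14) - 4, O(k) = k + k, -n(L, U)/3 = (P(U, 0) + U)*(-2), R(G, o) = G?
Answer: -27216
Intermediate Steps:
P(J, s) = 5 (P(J, s) = 1 + 4 = 5)
n(L, U) = 30 + 6*U (n(L, U) = -3*(5 + U)*(-2) = -3*(-10 - 2*U) = 30 + 6*U)
O(k) = 2*k
B = -12 (B = (6 - 14) - 4 = -8 - 4 = -12)
(21*B)*O(n(3, 4)) = (21*(-12))*(2*(30 + 6*4)) = -504*(30 + 24) = -504*54 = -252*108 = -27216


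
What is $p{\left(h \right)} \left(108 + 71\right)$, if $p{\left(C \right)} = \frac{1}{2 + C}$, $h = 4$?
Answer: $\frac{179}{6} \approx 29.833$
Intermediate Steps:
$p{\left(h \right)} \left(108 + 71\right) = \frac{108 + 71}{2 + 4} = \frac{1}{6} \cdot 179 = \frac{179}{6}$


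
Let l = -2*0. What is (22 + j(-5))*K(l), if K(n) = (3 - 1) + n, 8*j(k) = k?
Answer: 171/4 ≈ 42.750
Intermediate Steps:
l = 0
j(k) = k/8
K(n) = 2 + n
(22 + j(-5))*K(l) = (22 + (⅛)*(-5))*(2 + 0) = (22 - 5/8)*2 = (171/8)*2 = 171/4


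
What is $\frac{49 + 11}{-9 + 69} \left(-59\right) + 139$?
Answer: $80$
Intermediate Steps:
$\frac{49 + 11}{-9 + 69} \left(-59\right) + 139 = \frac{60}{60} \left(-59\right) + 139 = 60 \cdot \frac{1}{60} \left(-59\right) + 139 = 1 \left(-59\right) + 139 = -59 + 139 = 80$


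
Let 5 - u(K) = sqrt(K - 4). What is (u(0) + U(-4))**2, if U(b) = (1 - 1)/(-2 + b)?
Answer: 21 - 20*I ≈ 21.0 - 20.0*I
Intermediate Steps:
u(K) = 5 - sqrt(-4 + K) (u(K) = 5 - sqrt(K - 4) = 5 - sqrt(-4 + K))
U(b) = 0 (U(b) = 0/(-2 + b) = 0)
(u(0) + U(-4))**2 = ((5 - sqrt(-4 + 0)) + 0)**2 = ((5 - sqrt(-4)) + 0)**2 = ((5 - 2*I) + 0)**2 = (5 - 2*I)**2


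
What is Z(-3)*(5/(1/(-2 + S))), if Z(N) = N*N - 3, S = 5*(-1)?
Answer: -210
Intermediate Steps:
S = -5
Z(N) = -3 + N**2 (Z(N) = N**2 - 3 = -3 + N**2)
Z(-3)*(5/(1/(-2 + S))) = (-3 + (-3)**2)*(5/(1/(-2 - 5))) = (-3 + 9)*(5/(1/(-7))) = 6*(5/(-1/7)) = 6*(5*(-7)) = 6*(-35) = -210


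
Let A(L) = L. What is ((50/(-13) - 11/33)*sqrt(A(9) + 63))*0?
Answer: 0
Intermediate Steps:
((50/(-13) - 11/33)*sqrt(A(9) + 63))*0 = ((50/(-13) - 11/33)*sqrt(9 + 63))*0 = ((50*(-1/13) - 11*1/33)*sqrt(72))*0 = ((-50/13 - 1/3)*(6*sqrt(2)))*0 = -326*sqrt(2)/13*0 = 0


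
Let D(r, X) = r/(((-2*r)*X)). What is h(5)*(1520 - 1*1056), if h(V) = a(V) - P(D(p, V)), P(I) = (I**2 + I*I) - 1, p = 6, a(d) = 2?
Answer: 34568/25 ≈ 1382.7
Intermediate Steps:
D(r, X) = -1/(2*X) (D(r, X) = r/((-2*X*r)) = r*(-1/(2*X*r)) = -1/(2*X))
P(I) = -1 + 2*I**2 (P(I) = (I**2 + I**2) - 1 = 2*I**2 - 1 = -1 + 2*I**2)
h(V) = 3 - 1/(2*V**2) (h(V) = 2 - (-1 + 2*(-1/(2*V))**2) = 2 - (-1 + 2*(1/(4*V**2))) = 2 - (-1 + 1/(2*V**2)) = 2 + (1 - 1/(2*V**2)) = 3 - 1/(2*V**2))
h(5)*(1520 - 1*1056) = (3 - 1/2/5**2)*(1520 - 1*1056) = (3 - 1/2*1/25)*(1520 - 1056) = (3 - 1/50)*464 = (149/50)*464 = 34568/25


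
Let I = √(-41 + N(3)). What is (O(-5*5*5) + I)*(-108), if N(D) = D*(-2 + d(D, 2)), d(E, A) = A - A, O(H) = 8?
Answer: -864 - 108*I*√47 ≈ -864.0 - 740.41*I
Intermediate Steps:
d(E, A) = 0
N(D) = -2*D (N(D) = D*(-2 + 0) = D*(-2) = -2*D)
I = I*√47 (I = √(-41 - 2*3) = √(-41 - 6) = √(-47) = I*√47 ≈ 6.8557*I)
(O(-5*5*5) + I)*(-108) = (8 + I*√47)*(-108) = -864 - 108*I*√47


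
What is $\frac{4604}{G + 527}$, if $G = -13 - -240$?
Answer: $\frac{2302}{377} \approx 6.1061$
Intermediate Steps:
$G = 227$ ($G = -13 + 240 = 227$)
$\frac{4604}{G + 527} = \frac{4604}{227 + 527} = \frac{4604}{754} = 4604 \cdot \frac{1}{754} = \frac{2302}{377}$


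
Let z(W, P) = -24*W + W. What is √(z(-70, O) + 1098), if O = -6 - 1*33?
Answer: 2*√677 ≈ 52.038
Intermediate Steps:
O = -39 (O = -6 - 33 = -39)
z(W, P) = -23*W
√(z(-70, O) + 1098) = √(-23*(-70) + 1098) = √(1610 + 1098) = √2708 = 2*√677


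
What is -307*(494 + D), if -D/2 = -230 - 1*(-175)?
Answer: -185428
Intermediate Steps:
D = 110 (D = -2*(-230 - 1*(-175)) = -2*(-230 + 175) = -2*(-55) = 110)
-307*(494 + D) = -307*(494 + 110) = -307*604 = -185428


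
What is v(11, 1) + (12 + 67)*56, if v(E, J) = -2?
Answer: 4422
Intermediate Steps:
v(11, 1) + (12 + 67)*56 = -2 + (12 + 67)*56 = -2 + 79*56 = -2 + 4424 = 4422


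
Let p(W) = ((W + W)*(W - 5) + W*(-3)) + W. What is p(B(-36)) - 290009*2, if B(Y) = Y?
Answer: -576994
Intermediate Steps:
p(W) = -2*W + 2*W*(-5 + W) (p(W) = ((2*W)*(-5 + W) - 3*W) + W = (2*W*(-5 + W) - 3*W) + W = (-3*W + 2*W*(-5 + W)) + W = -2*W + 2*W*(-5 + W))
p(B(-36)) - 290009*2 = 2*(-36)*(-6 - 36) - 290009*2 = 2*(-36)*(-42) - 1*580018 = 3024 - 580018 = -576994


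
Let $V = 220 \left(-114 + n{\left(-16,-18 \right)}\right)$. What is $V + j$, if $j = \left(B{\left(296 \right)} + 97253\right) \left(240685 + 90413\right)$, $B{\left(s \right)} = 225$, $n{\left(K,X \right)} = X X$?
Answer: $32274817044$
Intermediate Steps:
$n{\left(K,X \right)} = X^{2}$
$V = 46200$ ($V = 220 \left(-114 + \left(-18\right)^{2}\right) = 220 \left(-114 + 324\right) = 220 \cdot 210 = 46200$)
$j = 32274770844$ ($j = \left(225 + 97253\right) \left(240685 + 90413\right) = 97478 \cdot 331098 = 32274770844$)
$V + j = 46200 + 32274770844 = 32274817044$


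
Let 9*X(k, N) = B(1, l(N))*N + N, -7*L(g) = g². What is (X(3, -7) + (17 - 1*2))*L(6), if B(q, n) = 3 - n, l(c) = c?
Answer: -232/7 ≈ -33.143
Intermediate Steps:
L(g) = -g²/7
X(k, N) = N/9 + N*(3 - N)/9 (X(k, N) = ((3 - N)*N + N)/9 = (N*(3 - N) + N)/9 = (N + N*(3 - N))/9 = N/9 + N*(3 - N)/9)
(X(3, -7) + (17 - 1*2))*L(6) = ((⅑)*(-7)*(4 - 1*(-7)) + (17 - 1*2))*(-⅐*6²) = ((⅑)*(-7)*(4 + 7) + (17 - 2))*(-⅐*36) = ((⅑)*(-7)*11 + 15)*(-36/7) = (-77/9 + 15)*(-36/7) = (58/9)*(-36/7) = -232/7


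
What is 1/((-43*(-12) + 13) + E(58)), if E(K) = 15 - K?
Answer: 1/486 ≈ 0.0020576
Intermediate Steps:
1/((-43*(-12) + 13) + E(58)) = 1/((-43*(-12) + 13) + (15 - 1*58)) = 1/((516 + 13) + (15 - 58)) = 1/(529 - 43) = 1/486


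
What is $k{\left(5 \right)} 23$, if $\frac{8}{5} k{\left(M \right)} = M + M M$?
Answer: $\frac{1725}{4} \approx 431.25$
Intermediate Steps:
$k{\left(M \right)} = \frac{5 M}{8} + \frac{5 M^{2}}{8}$ ($k{\left(M \right)} = \frac{5 \left(M + M M\right)}{8} = \frac{5 \left(M + M^{2}\right)}{8} = \frac{5 M}{8} + \frac{5 M^{2}}{8}$)
$k{\left(5 \right)} 23 = \frac{5}{8} \cdot 5 \left(1 + 5\right) 23 = \frac{5}{8} \cdot 5 \cdot 6 \cdot 23 = \frac{75}{4} \cdot 23 = \frac{1725}{4}$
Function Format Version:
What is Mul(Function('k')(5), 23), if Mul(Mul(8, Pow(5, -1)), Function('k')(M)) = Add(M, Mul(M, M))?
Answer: Rational(1725, 4) ≈ 431.25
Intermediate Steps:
Function('k')(M) = Add(Mul(Rational(5, 8), M), Mul(Rational(5, 8), Pow(M, 2))) (Function('k')(M) = Mul(Rational(5, 8), Add(M, Mul(M, M))) = Mul(Rational(5, 8), Add(M, Pow(M, 2))) = Add(Mul(Rational(5, 8), M), Mul(Rational(5, 8), Pow(M, 2))))
Mul(Function('k')(5), 23) = Mul(Mul(Rational(5, 8), 5, Add(1, 5)), 23) = Mul(Mul(Rational(5, 8), 5, 6), 23) = Mul(Rational(75, 4), 23) = Rational(1725, 4)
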